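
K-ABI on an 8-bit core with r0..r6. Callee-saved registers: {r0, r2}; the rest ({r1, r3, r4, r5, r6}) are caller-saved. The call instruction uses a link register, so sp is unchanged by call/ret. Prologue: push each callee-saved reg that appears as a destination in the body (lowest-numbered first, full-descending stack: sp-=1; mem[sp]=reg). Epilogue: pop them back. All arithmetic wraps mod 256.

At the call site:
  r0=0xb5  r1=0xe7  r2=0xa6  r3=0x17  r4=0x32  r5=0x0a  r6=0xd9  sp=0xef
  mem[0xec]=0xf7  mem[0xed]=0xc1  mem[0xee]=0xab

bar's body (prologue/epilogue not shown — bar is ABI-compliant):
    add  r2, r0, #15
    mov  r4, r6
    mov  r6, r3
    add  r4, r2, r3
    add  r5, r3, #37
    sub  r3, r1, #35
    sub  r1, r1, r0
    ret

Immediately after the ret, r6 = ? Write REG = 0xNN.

REG = 0x17

prologue: push r2 -> mem[0xee]=0xa6, sp=0xee
body[0] add  r2, r0, #15 -> r2=0xc4
body[1] mov  r4, r6 -> r4=0xd9
body[2] mov  r6, r3 -> r6=0x17
body[3] add  r4, r2, r3 -> r4=0xdb
body[4] add  r5, r3, #37 -> r5=0x3c
body[5] sub  r3, r1, #35 -> r3=0xc4
body[6] sub  r1, r1, r0 -> r1=0x32
epilogue: pop r2=0xa6, sp=0xef
r6 is caller-saved -> body value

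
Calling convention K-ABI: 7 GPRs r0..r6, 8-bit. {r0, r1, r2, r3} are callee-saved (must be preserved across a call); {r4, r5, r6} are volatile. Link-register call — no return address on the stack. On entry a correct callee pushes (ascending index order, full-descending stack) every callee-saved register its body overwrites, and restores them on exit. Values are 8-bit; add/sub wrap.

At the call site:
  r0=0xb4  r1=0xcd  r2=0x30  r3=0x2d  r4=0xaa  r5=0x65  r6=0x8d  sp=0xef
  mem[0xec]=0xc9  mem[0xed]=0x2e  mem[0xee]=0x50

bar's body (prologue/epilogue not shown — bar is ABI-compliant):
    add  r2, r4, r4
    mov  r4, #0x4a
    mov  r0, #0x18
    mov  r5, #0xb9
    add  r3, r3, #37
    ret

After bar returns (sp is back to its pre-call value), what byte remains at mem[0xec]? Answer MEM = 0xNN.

MEM = 0x2d

prologue: push r0 -> mem[0xee]=0xb4, sp=0xee
prologue: push r2 -> mem[0xed]=0x30, sp=0xed
prologue: push r3 -> mem[0xec]=0x2d, sp=0xec
body[0] add  r2, r4, r4 -> r2=0x54
body[1] mov  r4, #0x4a -> r4=0x4a
body[2] mov  r0, #0x18 -> r0=0x18
body[3] mov  r5, #0xb9 -> r5=0xb9
body[4] add  r3, r3, #37 -> r3=0x52
epilogue: pop r3=0x2d, sp=0xed
epilogue: pop r2=0x30, sp=0xee
epilogue: pop r0=0xb4, sp=0xef
prologue pushed ['r0', 'r2', 'r3'] at ['0xee', '0xed', '0xec']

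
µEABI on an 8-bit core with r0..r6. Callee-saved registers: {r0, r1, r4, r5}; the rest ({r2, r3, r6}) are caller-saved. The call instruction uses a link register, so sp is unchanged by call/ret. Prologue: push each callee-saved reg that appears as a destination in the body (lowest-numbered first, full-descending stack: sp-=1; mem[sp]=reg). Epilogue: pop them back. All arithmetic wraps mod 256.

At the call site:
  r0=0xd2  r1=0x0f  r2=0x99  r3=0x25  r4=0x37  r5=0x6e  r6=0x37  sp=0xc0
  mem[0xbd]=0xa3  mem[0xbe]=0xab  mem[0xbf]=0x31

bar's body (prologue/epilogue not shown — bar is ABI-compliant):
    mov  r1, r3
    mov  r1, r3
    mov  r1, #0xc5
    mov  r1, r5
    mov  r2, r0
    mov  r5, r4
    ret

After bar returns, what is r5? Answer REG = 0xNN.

REG = 0x6e

prologue: push r1 -> mem[0xbf]=0x0f, sp=0xbf
prologue: push r5 -> mem[0xbe]=0x6e, sp=0xbe
body[0] mov  r1, r3 -> r1=0x25
body[1] mov  r1, r3 -> r1=0x25
body[2] mov  r1, #0xc5 -> r1=0xc5
body[3] mov  r1, r5 -> r1=0x6e
body[4] mov  r2, r0 -> r2=0xd2
body[5] mov  r5, r4 -> r5=0x37
epilogue: pop r5=0x6e, sp=0xbf
epilogue: pop r1=0x0f, sp=0xc0
r5 is callee-saved -> restored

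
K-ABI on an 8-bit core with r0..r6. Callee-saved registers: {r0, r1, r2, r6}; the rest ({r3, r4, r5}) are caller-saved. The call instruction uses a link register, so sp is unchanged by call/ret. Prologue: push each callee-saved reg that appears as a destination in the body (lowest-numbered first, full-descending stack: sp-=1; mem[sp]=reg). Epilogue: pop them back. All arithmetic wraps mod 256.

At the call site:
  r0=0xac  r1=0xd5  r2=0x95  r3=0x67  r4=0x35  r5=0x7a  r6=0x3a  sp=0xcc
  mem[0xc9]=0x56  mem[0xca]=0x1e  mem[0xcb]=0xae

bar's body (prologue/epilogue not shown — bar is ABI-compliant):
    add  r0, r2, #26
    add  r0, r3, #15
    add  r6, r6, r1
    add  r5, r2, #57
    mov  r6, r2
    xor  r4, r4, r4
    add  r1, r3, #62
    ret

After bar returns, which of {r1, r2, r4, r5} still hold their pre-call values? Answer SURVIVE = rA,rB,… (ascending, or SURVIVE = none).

SURVIVE = r1,r2

prologue: push r0 → mem[0xcb]=0xac, sp=0xcb
prologue: push r1 → mem[0xca]=0xd5, sp=0xca
prologue: push r6 → mem[0xc9]=0x3a, sp=0xc9
body[0] add  r0, r2, #26 → r0=0xaf
body[1] add  r0, r3, #15 → r0=0x76
body[2] add  r6, r6, r1 → r6=0x0f
body[3] add  r5, r2, #57 → r5=0xce
body[4] mov  r6, r2 → r6=0x95
body[5] xor  r4, r4, r4 → r4=0x00
body[6] add  r1, r3, #62 → r1=0xa5
epilogue: pop r6=0x3a, sp=0xca
epilogue: pop r1=0xd5, sp=0xcb
epilogue: pop r0=0xac, sp=0xcc
r1: callee-saved, written=True
r2: callee-saved, written=False
r4: caller-saved, written=True
r5: caller-saved, written=True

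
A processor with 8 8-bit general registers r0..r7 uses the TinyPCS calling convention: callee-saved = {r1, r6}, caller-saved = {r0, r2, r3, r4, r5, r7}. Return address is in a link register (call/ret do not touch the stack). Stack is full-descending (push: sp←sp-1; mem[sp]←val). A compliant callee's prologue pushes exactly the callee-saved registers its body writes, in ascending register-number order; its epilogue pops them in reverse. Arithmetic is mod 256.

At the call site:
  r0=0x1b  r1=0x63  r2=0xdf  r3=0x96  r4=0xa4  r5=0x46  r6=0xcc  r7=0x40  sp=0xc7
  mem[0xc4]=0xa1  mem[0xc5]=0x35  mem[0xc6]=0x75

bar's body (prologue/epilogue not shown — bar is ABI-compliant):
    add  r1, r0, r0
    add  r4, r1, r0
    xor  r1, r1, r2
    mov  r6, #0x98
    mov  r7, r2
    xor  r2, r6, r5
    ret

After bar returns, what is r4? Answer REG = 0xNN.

prologue: push r1 -> mem[0xc6]=0x63, sp=0xc6
prologue: push r6 -> mem[0xc5]=0xcc, sp=0xc5
body[0] add  r1, r0, r0 -> r1=0x36
body[1] add  r4, r1, r0 -> r4=0x51
body[2] xor  r1, r1, r2 -> r1=0xe9
body[3] mov  r6, #0x98 -> r6=0x98
body[4] mov  r7, r2 -> r7=0xdf
body[5] xor  r2, r6, r5 -> r2=0xde
epilogue: pop r6=0xcc, sp=0xc6
epilogue: pop r1=0x63, sp=0xc7
r4 is caller-saved -> body value

REG = 0x51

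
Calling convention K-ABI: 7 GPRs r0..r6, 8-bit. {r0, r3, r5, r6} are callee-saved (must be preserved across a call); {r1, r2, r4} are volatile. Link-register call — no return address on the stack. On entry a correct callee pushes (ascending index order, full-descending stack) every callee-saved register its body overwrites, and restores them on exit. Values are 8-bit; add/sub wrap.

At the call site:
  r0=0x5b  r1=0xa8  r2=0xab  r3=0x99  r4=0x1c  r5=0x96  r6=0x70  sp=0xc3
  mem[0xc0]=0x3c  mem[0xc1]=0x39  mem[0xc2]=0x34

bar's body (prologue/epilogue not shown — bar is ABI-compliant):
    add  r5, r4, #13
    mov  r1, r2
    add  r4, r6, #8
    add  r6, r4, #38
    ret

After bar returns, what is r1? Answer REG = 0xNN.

REG = 0xab

prologue: push r5 → mem[0xc2]=0x96, sp=0xc2
prologue: push r6 → mem[0xc1]=0x70, sp=0xc1
body[0] add  r5, r4, #13 → r5=0x29
body[1] mov  r1, r2 → r1=0xab
body[2] add  r4, r6, #8 → r4=0x78
body[3] add  r6, r4, #38 → r6=0x9e
epilogue: pop r6=0x70, sp=0xc2
epilogue: pop r5=0x96, sp=0xc3
r1 is caller-saved → body value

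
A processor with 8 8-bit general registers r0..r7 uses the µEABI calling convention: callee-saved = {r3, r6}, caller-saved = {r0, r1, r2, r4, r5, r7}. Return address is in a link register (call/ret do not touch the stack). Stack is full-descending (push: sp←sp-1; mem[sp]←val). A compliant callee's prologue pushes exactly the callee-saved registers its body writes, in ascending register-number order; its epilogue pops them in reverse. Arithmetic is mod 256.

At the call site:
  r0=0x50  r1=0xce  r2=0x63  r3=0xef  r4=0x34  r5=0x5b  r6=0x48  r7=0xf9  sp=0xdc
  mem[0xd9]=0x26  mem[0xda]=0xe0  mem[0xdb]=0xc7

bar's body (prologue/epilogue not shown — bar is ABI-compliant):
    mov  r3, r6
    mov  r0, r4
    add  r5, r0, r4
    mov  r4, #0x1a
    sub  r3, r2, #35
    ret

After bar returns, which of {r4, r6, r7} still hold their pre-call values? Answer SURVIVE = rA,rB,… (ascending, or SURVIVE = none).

SURVIVE = r6,r7

prologue: push r3 → mem[0xdb]=0xef, sp=0xdb
body[0] mov  r3, r6 → r3=0x48
body[1] mov  r0, r4 → r0=0x34
body[2] add  r5, r0, r4 → r5=0x68
body[3] mov  r4, #0x1a → r4=0x1a
body[4] sub  r3, r2, #35 → r3=0x40
epilogue: pop r3=0xef, sp=0xdc
r4: caller-saved, written=True
r6: callee-saved, written=False
r7: caller-saved, written=False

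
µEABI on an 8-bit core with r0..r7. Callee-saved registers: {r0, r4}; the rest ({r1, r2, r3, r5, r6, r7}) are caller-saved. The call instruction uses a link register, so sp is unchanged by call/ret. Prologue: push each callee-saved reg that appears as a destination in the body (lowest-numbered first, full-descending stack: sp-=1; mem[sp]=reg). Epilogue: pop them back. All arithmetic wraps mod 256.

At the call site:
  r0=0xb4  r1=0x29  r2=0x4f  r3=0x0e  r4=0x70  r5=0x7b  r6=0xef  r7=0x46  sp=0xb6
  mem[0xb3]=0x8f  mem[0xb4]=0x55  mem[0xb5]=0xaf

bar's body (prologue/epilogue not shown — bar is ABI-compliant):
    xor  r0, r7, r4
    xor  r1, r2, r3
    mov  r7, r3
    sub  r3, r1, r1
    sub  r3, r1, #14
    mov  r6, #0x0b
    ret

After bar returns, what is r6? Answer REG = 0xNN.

REG = 0x0b

prologue: push r0 -> mem[0xb5]=0xb4, sp=0xb5
body[0] xor  r0, r7, r4 -> r0=0x36
body[1] xor  r1, r2, r3 -> r1=0x41
body[2] mov  r7, r3 -> r7=0x0e
body[3] sub  r3, r1, r1 -> r3=0x00
body[4] sub  r3, r1, #14 -> r3=0x33
body[5] mov  r6, #0x0b -> r6=0x0b
epilogue: pop r0=0xb4, sp=0xb6
r6 is caller-saved -> body value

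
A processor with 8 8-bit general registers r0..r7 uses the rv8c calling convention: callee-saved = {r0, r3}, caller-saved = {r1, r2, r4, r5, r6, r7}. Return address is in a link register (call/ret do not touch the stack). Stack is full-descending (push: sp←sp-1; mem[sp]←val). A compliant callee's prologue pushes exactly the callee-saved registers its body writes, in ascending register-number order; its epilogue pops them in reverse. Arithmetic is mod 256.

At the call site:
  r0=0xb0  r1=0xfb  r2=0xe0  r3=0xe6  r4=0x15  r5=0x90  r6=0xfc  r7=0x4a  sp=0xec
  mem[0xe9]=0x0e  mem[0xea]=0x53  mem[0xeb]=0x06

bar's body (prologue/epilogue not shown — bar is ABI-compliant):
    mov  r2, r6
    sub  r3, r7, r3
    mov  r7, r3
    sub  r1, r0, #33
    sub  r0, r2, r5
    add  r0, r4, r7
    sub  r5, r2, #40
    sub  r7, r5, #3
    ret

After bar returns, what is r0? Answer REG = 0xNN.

prologue: push r0 → mem[0xeb]=0xb0, sp=0xeb
prologue: push r3 → mem[0xea]=0xe6, sp=0xea
body[0] mov  r2, r6 → r2=0xfc
body[1] sub  r3, r7, r3 → r3=0x64
body[2] mov  r7, r3 → r7=0x64
body[3] sub  r1, r0, #33 → r1=0x8f
body[4] sub  r0, r2, r5 → r0=0x6c
body[5] add  r0, r4, r7 → r0=0x79
body[6] sub  r5, r2, #40 → r5=0xd4
body[7] sub  r7, r5, #3 → r7=0xd1
epilogue: pop r3=0xe6, sp=0xeb
epilogue: pop r0=0xb0, sp=0xec
r0 is callee-saved → restored

REG = 0xb0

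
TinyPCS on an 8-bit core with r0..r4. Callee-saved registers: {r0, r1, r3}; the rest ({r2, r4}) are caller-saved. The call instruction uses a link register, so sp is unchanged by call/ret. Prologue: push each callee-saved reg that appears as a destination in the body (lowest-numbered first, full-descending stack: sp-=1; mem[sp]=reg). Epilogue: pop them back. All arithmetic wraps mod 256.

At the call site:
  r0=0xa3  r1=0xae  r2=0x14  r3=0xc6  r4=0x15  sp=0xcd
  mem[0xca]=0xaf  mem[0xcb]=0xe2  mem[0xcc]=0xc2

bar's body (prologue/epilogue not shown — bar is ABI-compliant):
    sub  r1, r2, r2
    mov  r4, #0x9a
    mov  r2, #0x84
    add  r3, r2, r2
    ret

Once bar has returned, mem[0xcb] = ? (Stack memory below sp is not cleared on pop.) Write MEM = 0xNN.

MEM = 0xc6

prologue: push r1 → mem[0xcc]=0xae, sp=0xcc
prologue: push r3 → mem[0xcb]=0xc6, sp=0xcb
body[0] sub  r1, r2, r2 → r1=0x00
body[1] mov  r4, #0x9a → r4=0x9a
body[2] mov  r2, #0x84 → r2=0x84
body[3] add  r3, r2, r2 → r3=0x08
epilogue: pop r3=0xc6, sp=0xcc
epilogue: pop r1=0xae, sp=0xcd
prologue pushed ['r1', 'r3'] at ['0xcc', '0xcb']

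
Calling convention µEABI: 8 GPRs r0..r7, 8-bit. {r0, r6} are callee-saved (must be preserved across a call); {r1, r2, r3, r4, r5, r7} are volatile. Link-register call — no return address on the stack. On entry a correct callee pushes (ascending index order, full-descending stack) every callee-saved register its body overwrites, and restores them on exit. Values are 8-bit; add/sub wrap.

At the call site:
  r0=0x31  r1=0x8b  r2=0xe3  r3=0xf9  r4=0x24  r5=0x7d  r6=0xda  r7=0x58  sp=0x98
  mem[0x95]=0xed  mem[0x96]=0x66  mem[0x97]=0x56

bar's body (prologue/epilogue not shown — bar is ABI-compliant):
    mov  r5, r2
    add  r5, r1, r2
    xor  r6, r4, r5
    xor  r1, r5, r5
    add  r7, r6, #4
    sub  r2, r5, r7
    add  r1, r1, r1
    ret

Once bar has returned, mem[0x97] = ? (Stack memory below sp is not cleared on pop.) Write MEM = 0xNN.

MEM = 0xda

prologue: push r6 -> mem[0x97]=0xda, sp=0x97
body[0] mov  r5, r2 -> r5=0xe3
body[1] add  r5, r1, r2 -> r5=0x6e
body[2] xor  r6, r4, r5 -> r6=0x4a
body[3] xor  r1, r5, r5 -> r1=0x00
body[4] add  r7, r6, #4 -> r7=0x4e
body[5] sub  r2, r5, r7 -> r2=0x20
body[6] add  r1, r1, r1 -> r1=0x00
epilogue: pop r6=0xda, sp=0x98
prologue pushed ['r6'] at ['0x97']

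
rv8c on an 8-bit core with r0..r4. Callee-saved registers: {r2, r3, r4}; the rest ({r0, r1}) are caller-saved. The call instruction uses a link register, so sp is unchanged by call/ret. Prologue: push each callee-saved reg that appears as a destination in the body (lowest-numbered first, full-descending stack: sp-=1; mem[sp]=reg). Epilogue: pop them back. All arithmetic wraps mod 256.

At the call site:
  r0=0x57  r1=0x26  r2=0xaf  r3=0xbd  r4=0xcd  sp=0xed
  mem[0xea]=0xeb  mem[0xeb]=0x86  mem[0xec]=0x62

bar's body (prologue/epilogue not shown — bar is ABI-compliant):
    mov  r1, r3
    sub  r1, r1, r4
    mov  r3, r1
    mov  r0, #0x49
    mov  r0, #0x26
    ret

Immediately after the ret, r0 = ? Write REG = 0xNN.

prologue: push r3 -> mem[0xec]=0xbd, sp=0xec
body[0] mov  r1, r3 -> r1=0xbd
body[1] sub  r1, r1, r4 -> r1=0xf0
body[2] mov  r3, r1 -> r3=0xf0
body[3] mov  r0, #0x49 -> r0=0x49
body[4] mov  r0, #0x26 -> r0=0x26
epilogue: pop r3=0xbd, sp=0xed
r0 is caller-saved -> body value

REG = 0x26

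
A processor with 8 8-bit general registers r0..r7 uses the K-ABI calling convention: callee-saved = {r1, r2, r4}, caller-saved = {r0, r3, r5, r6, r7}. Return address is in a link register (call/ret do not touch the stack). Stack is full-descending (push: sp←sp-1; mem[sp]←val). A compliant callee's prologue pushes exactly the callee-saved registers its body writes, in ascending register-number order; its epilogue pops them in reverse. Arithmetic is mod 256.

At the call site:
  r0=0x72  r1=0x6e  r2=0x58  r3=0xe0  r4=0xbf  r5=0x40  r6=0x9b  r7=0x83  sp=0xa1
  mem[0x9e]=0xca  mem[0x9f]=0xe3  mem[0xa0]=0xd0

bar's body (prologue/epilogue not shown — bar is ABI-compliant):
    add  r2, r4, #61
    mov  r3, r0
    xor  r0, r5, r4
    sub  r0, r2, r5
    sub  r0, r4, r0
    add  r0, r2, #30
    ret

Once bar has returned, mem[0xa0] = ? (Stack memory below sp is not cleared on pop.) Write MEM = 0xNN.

prologue: push r2 -> mem[0xa0]=0x58, sp=0xa0
body[0] add  r2, r4, #61 -> r2=0xfc
body[1] mov  r3, r0 -> r3=0x72
body[2] xor  r0, r5, r4 -> r0=0xff
body[3] sub  r0, r2, r5 -> r0=0xbc
body[4] sub  r0, r4, r0 -> r0=0x03
body[5] add  r0, r2, #30 -> r0=0x1a
epilogue: pop r2=0x58, sp=0xa1
prologue pushed ['r2'] at ['0xa0']

MEM = 0x58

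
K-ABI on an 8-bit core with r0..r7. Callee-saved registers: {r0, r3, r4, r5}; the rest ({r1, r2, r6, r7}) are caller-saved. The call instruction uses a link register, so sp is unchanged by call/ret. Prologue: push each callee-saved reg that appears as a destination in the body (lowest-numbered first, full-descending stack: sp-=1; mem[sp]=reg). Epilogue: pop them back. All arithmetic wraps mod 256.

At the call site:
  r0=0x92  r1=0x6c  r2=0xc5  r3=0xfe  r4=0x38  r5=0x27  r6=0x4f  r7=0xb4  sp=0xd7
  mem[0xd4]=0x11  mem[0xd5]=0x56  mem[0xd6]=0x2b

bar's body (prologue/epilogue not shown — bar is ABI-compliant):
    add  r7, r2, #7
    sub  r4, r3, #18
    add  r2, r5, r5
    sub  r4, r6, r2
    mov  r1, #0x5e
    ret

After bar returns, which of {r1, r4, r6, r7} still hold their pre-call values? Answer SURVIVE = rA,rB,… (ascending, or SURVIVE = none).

prologue: push r4 → mem[0xd6]=0x38, sp=0xd6
body[0] add  r7, r2, #7 → r7=0xcc
body[1] sub  r4, r3, #18 → r4=0xec
body[2] add  r2, r5, r5 → r2=0x4e
body[3] sub  r4, r6, r2 → r4=0x01
body[4] mov  r1, #0x5e → r1=0x5e
epilogue: pop r4=0x38, sp=0xd7
r1: caller-saved, written=True
r4: callee-saved, written=True
r6: caller-saved, written=False
r7: caller-saved, written=True

SURVIVE = r4,r6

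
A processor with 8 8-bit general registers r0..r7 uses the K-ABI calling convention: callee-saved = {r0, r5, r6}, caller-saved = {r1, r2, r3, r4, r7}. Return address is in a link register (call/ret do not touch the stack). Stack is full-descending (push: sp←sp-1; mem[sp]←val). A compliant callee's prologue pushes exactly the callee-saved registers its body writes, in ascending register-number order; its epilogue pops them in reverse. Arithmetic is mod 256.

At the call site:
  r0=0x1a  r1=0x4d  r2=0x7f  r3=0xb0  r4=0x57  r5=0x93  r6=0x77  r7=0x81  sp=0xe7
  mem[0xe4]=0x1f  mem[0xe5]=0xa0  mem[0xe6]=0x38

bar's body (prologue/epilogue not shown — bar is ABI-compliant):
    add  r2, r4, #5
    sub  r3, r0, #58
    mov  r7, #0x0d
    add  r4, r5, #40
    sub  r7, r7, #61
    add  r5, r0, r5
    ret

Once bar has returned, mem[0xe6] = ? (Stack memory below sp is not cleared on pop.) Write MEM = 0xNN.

prologue: push r5 -> mem[0xe6]=0x93, sp=0xe6
body[0] add  r2, r4, #5 -> r2=0x5c
body[1] sub  r3, r0, #58 -> r3=0xe0
body[2] mov  r7, #0x0d -> r7=0x0d
body[3] add  r4, r5, #40 -> r4=0xbb
body[4] sub  r7, r7, #61 -> r7=0xd0
body[5] add  r5, r0, r5 -> r5=0xad
epilogue: pop r5=0x93, sp=0xe7
prologue pushed ['r5'] at ['0xe6']

MEM = 0x93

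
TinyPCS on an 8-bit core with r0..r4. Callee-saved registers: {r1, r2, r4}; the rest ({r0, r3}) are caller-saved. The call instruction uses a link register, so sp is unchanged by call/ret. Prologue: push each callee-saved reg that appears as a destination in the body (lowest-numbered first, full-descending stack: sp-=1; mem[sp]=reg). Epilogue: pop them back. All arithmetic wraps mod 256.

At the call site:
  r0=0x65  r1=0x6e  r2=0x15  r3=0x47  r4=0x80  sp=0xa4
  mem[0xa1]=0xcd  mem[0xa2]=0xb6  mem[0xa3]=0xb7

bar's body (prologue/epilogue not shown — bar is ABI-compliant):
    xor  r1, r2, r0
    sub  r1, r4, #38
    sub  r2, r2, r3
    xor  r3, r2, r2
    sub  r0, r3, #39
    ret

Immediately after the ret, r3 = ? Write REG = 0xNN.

prologue: push r1 -> mem[0xa3]=0x6e, sp=0xa3
prologue: push r2 -> mem[0xa2]=0x15, sp=0xa2
body[0] xor  r1, r2, r0 -> r1=0x70
body[1] sub  r1, r4, #38 -> r1=0x5a
body[2] sub  r2, r2, r3 -> r2=0xce
body[3] xor  r3, r2, r2 -> r3=0x00
body[4] sub  r0, r3, #39 -> r0=0xd9
epilogue: pop r2=0x15, sp=0xa3
epilogue: pop r1=0x6e, sp=0xa4
r3 is caller-saved -> body value

REG = 0x00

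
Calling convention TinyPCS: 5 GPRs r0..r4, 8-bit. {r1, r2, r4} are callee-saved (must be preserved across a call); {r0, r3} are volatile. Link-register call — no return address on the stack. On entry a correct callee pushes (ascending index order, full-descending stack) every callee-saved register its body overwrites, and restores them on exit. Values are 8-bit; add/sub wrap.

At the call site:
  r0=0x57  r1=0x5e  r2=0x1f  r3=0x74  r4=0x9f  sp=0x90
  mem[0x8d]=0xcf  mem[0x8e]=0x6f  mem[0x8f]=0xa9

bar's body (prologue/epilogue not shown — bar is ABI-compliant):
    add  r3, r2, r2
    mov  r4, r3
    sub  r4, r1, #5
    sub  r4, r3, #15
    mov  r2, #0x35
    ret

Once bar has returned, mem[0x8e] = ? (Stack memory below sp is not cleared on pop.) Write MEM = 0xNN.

MEM = 0x9f

prologue: push r2 -> mem[0x8f]=0x1f, sp=0x8f
prologue: push r4 -> mem[0x8e]=0x9f, sp=0x8e
body[0] add  r3, r2, r2 -> r3=0x3e
body[1] mov  r4, r3 -> r4=0x3e
body[2] sub  r4, r1, #5 -> r4=0x59
body[3] sub  r4, r3, #15 -> r4=0x2f
body[4] mov  r2, #0x35 -> r2=0x35
epilogue: pop r4=0x9f, sp=0x8f
epilogue: pop r2=0x1f, sp=0x90
prologue pushed ['r2', 'r4'] at ['0x8f', '0x8e']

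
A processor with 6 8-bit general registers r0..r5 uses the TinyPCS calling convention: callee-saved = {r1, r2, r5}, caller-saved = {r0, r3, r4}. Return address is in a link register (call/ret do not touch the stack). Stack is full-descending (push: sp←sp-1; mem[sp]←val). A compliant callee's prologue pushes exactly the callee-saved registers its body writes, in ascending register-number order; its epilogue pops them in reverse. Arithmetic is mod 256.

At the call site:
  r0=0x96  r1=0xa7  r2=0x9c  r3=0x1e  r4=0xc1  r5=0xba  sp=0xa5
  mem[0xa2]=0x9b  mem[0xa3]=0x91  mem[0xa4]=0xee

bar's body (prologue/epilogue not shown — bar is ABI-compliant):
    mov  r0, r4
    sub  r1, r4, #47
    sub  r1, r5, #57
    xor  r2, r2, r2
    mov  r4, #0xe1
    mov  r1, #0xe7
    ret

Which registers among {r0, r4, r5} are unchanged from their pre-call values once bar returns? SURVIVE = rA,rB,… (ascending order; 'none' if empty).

prologue: push r1 → mem[0xa4]=0xa7, sp=0xa4
prologue: push r2 → mem[0xa3]=0x9c, sp=0xa3
body[0] mov  r0, r4 → r0=0xc1
body[1] sub  r1, r4, #47 → r1=0x92
body[2] sub  r1, r5, #57 → r1=0x81
body[3] xor  r2, r2, r2 → r2=0x00
body[4] mov  r4, #0xe1 → r4=0xe1
body[5] mov  r1, #0xe7 → r1=0xe7
epilogue: pop r2=0x9c, sp=0xa4
epilogue: pop r1=0xa7, sp=0xa5
r0: caller-saved, written=True
r4: caller-saved, written=True
r5: callee-saved, written=False

SURVIVE = r5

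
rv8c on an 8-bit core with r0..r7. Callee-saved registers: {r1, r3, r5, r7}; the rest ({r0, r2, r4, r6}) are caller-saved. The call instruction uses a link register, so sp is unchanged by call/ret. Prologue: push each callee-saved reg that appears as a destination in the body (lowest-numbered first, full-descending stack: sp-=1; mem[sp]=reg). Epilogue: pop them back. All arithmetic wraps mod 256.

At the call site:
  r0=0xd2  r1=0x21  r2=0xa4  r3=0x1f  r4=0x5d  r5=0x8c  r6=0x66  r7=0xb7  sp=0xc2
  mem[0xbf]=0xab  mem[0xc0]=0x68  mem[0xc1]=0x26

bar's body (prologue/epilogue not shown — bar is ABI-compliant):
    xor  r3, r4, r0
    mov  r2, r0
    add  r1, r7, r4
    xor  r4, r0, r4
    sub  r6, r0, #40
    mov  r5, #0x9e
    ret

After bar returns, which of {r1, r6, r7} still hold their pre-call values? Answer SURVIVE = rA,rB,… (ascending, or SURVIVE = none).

SURVIVE = r1,r7

prologue: push r1 -> mem[0xc1]=0x21, sp=0xc1
prologue: push r3 -> mem[0xc0]=0x1f, sp=0xc0
prologue: push r5 -> mem[0xbf]=0x8c, sp=0xbf
body[0] xor  r3, r4, r0 -> r3=0x8f
body[1] mov  r2, r0 -> r2=0xd2
body[2] add  r1, r7, r4 -> r1=0x14
body[3] xor  r4, r0, r4 -> r4=0x8f
body[4] sub  r6, r0, #40 -> r6=0xaa
body[5] mov  r5, #0x9e -> r5=0x9e
epilogue: pop r5=0x8c, sp=0xc0
epilogue: pop r3=0x1f, sp=0xc1
epilogue: pop r1=0x21, sp=0xc2
r1: callee-saved, written=True
r6: caller-saved, written=True
r7: callee-saved, written=False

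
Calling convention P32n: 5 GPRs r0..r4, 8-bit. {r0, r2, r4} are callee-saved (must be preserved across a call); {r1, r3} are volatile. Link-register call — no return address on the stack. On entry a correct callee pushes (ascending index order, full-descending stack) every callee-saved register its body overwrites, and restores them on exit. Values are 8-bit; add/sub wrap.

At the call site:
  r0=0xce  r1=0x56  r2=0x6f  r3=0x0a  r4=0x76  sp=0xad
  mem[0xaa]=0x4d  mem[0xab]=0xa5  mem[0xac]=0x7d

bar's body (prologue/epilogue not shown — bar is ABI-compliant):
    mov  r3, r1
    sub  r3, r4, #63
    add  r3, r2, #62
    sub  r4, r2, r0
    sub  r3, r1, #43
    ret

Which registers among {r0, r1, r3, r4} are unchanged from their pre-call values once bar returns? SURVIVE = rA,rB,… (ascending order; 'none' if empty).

prologue: push r4 -> mem[0xac]=0x76, sp=0xac
body[0] mov  r3, r1 -> r3=0x56
body[1] sub  r3, r4, #63 -> r3=0x37
body[2] add  r3, r2, #62 -> r3=0xad
body[3] sub  r4, r2, r0 -> r4=0xa1
body[4] sub  r3, r1, #43 -> r3=0x2b
epilogue: pop r4=0x76, sp=0xad
r0: callee-saved, written=False
r1: caller-saved, written=False
r3: caller-saved, written=True
r4: callee-saved, written=True

SURVIVE = r0,r1,r4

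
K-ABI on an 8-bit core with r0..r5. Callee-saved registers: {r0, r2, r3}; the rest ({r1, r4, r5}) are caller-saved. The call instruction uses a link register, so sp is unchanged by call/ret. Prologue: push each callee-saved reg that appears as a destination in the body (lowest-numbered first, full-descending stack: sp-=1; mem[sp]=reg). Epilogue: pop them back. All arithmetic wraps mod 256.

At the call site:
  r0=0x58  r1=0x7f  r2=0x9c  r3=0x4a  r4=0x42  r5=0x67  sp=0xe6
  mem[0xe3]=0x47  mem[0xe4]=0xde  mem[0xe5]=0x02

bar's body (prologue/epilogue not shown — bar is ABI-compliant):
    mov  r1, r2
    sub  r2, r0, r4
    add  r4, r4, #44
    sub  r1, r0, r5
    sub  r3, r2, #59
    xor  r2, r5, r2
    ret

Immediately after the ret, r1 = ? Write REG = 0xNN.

prologue: push r2 → mem[0xe5]=0x9c, sp=0xe5
prologue: push r3 → mem[0xe4]=0x4a, sp=0xe4
body[0] mov  r1, r2 → r1=0x9c
body[1] sub  r2, r0, r4 → r2=0x16
body[2] add  r4, r4, #44 → r4=0x6e
body[3] sub  r1, r0, r5 → r1=0xf1
body[4] sub  r3, r2, #59 → r3=0xdb
body[5] xor  r2, r5, r2 → r2=0x71
epilogue: pop r3=0x4a, sp=0xe5
epilogue: pop r2=0x9c, sp=0xe6
r1 is caller-saved → body value

REG = 0xf1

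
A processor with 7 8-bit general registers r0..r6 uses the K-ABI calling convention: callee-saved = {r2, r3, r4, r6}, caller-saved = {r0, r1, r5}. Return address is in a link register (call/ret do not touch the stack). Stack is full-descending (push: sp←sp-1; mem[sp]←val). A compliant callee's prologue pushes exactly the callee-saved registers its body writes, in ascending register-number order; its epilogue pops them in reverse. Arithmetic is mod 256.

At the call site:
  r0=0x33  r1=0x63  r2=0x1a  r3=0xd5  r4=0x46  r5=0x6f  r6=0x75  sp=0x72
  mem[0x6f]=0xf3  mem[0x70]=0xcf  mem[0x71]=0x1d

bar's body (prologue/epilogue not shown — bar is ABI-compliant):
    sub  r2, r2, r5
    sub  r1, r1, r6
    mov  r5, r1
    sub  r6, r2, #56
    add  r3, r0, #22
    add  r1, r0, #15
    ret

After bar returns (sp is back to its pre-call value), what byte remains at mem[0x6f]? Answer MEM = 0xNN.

MEM = 0x75

prologue: push r2 -> mem[0x71]=0x1a, sp=0x71
prologue: push r3 -> mem[0x70]=0xd5, sp=0x70
prologue: push r6 -> mem[0x6f]=0x75, sp=0x6f
body[0] sub  r2, r2, r5 -> r2=0xab
body[1] sub  r1, r1, r6 -> r1=0xee
body[2] mov  r5, r1 -> r5=0xee
body[3] sub  r6, r2, #56 -> r6=0x73
body[4] add  r3, r0, #22 -> r3=0x49
body[5] add  r1, r0, #15 -> r1=0x42
epilogue: pop r6=0x75, sp=0x70
epilogue: pop r3=0xd5, sp=0x71
epilogue: pop r2=0x1a, sp=0x72
prologue pushed ['r2', 'r3', 'r6'] at ['0x71', '0x70', '0x6f']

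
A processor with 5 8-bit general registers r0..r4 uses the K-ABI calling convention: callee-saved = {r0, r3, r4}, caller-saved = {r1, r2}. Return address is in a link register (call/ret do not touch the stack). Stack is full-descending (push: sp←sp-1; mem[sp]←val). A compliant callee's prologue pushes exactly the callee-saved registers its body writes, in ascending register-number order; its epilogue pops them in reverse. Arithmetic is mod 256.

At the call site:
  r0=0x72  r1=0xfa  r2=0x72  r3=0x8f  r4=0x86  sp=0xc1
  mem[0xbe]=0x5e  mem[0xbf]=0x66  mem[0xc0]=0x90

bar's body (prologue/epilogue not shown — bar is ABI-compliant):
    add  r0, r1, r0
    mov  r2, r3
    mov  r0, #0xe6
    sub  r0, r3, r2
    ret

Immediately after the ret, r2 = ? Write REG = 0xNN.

prologue: push r0 -> mem[0xc0]=0x72, sp=0xc0
body[0] add  r0, r1, r0 -> r0=0x6c
body[1] mov  r2, r3 -> r2=0x8f
body[2] mov  r0, #0xe6 -> r0=0xe6
body[3] sub  r0, r3, r2 -> r0=0x00
epilogue: pop r0=0x72, sp=0xc1
r2 is caller-saved -> body value

REG = 0x8f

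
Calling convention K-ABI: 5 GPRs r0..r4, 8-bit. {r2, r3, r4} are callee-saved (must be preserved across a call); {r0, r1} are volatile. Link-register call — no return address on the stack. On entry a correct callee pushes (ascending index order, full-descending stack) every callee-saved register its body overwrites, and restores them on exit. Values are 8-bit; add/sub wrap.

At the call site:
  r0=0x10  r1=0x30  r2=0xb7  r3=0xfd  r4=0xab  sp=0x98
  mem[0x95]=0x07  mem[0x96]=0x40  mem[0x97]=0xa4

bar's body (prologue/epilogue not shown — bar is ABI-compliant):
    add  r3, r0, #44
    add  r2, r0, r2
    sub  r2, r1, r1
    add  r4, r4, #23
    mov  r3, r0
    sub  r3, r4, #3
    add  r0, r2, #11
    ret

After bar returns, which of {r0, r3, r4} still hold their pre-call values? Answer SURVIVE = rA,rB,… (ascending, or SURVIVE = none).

SURVIVE = r3,r4

prologue: push r2 → mem[0x97]=0xb7, sp=0x97
prologue: push r3 → mem[0x96]=0xfd, sp=0x96
prologue: push r4 → mem[0x95]=0xab, sp=0x95
body[0] add  r3, r0, #44 → r3=0x3c
body[1] add  r2, r0, r2 → r2=0xc7
body[2] sub  r2, r1, r1 → r2=0x00
body[3] add  r4, r4, #23 → r4=0xc2
body[4] mov  r3, r0 → r3=0x10
body[5] sub  r3, r4, #3 → r3=0xbf
body[6] add  r0, r2, #11 → r0=0x0b
epilogue: pop r4=0xab, sp=0x96
epilogue: pop r3=0xfd, sp=0x97
epilogue: pop r2=0xb7, sp=0x98
r0: caller-saved, written=True
r3: callee-saved, written=True
r4: callee-saved, written=True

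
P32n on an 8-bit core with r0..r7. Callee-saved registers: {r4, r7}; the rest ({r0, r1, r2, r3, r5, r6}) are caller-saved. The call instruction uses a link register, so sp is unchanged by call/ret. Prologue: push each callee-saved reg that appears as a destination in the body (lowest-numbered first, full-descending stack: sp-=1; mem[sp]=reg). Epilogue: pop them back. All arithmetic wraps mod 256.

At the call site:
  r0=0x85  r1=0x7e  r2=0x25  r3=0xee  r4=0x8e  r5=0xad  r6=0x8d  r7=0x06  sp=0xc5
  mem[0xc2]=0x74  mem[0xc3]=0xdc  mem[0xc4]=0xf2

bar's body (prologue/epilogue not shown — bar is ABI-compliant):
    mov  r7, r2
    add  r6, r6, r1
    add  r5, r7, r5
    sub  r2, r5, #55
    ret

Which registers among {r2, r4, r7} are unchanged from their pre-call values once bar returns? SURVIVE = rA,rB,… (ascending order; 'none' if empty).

prologue: push r7 -> mem[0xc4]=0x06, sp=0xc4
body[0] mov  r7, r2 -> r7=0x25
body[1] add  r6, r6, r1 -> r6=0x0b
body[2] add  r5, r7, r5 -> r5=0xd2
body[3] sub  r2, r5, #55 -> r2=0x9b
epilogue: pop r7=0x06, sp=0xc5
r2: caller-saved, written=True
r4: callee-saved, written=False
r7: callee-saved, written=True

SURVIVE = r4,r7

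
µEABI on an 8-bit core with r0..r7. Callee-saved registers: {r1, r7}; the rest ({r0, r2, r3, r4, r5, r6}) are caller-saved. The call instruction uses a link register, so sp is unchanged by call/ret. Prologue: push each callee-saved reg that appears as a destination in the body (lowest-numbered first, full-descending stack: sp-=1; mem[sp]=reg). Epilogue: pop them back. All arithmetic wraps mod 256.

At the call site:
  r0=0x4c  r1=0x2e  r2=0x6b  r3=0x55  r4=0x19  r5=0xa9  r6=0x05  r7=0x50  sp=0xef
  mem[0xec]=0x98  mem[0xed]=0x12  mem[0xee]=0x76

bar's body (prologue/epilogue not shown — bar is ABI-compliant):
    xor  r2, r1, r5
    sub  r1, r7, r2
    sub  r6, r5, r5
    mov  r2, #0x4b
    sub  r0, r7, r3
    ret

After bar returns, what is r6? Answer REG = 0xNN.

prologue: push r1 -> mem[0xee]=0x2e, sp=0xee
body[0] xor  r2, r1, r5 -> r2=0x87
body[1] sub  r1, r7, r2 -> r1=0xc9
body[2] sub  r6, r5, r5 -> r6=0x00
body[3] mov  r2, #0x4b -> r2=0x4b
body[4] sub  r0, r7, r3 -> r0=0xfb
epilogue: pop r1=0x2e, sp=0xef
r6 is caller-saved -> body value

REG = 0x00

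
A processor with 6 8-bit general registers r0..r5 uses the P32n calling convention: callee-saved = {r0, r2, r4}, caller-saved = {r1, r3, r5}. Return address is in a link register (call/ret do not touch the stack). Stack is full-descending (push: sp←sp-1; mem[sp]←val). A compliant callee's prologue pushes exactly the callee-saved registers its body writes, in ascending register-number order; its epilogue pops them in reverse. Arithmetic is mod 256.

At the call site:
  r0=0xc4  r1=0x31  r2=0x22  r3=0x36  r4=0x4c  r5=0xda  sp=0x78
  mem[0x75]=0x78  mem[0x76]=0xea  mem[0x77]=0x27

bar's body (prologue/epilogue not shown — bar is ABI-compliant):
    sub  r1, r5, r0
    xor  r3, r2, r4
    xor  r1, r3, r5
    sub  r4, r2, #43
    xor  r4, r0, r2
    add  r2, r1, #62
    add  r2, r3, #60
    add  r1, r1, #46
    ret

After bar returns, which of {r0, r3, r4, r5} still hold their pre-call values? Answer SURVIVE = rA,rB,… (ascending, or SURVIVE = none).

SURVIVE = r0,r4,r5

prologue: push r2 -> mem[0x77]=0x22, sp=0x77
prologue: push r4 -> mem[0x76]=0x4c, sp=0x76
body[0] sub  r1, r5, r0 -> r1=0x16
body[1] xor  r3, r2, r4 -> r3=0x6e
body[2] xor  r1, r3, r5 -> r1=0xb4
body[3] sub  r4, r2, #43 -> r4=0xf7
body[4] xor  r4, r0, r2 -> r4=0xe6
body[5] add  r2, r1, #62 -> r2=0xf2
body[6] add  r2, r3, #60 -> r2=0xaa
body[7] add  r1, r1, #46 -> r1=0xe2
epilogue: pop r4=0x4c, sp=0x77
epilogue: pop r2=0x22, sp=0x78
r0: callee-saved, written=False
r3: caller-saved, written=True
r4: callee-saved, written=True
r5: caller-saved, written=False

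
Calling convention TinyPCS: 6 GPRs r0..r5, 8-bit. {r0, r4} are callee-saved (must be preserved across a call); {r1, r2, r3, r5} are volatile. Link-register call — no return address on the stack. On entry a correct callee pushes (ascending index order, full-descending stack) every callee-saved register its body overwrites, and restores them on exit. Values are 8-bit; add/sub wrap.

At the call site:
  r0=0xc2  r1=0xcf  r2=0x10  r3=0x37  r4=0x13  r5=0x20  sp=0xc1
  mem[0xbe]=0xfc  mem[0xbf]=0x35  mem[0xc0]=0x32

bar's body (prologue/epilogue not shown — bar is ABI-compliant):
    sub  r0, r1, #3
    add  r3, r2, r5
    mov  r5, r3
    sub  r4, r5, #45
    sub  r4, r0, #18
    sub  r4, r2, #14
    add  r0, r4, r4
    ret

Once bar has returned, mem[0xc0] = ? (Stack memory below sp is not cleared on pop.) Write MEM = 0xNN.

prologue: push r0 -> mem[0xc0]=0xc2, sp=0xc0
prologue: push r4 -> mem[0xbf]=0x13, sp=0xbf
body[0] sub  r0, r1, #3 -> r0=0xcc
body[1] add  r3, r2, r5 -> r3=0x30
body[2] mov  r5, r3 -> r5=0x30
body[3] sub  r4, r5, #45 -> r4=0x03
body[4] sub  r4, r0, #18 -> r4=0xba
body[5] sub  r4, r2, #14 -> r4=0x02
body[6] add  r0, r4, r4 -> r0=0x04
epilogue: pop r4=0x13, sp=0xc0
epilogue: pop r0=0xc2, sp=0xc1
prologue pushed ['r0', 'r4'] at ['0xc0', '0xbf']

MEM = 0xc2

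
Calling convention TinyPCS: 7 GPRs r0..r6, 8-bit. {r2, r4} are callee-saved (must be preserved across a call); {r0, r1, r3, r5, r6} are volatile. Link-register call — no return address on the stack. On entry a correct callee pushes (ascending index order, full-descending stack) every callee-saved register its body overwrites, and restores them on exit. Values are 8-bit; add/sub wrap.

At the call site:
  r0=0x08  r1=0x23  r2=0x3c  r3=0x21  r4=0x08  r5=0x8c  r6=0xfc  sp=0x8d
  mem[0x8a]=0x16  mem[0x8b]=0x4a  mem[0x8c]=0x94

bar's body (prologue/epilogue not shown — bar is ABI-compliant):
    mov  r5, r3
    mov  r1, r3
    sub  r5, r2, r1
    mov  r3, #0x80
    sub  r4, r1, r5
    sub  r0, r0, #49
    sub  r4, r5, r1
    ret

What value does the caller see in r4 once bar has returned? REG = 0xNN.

REG = 0x08

prologue: push r4 -> mem[0x8c]=0x08, sp=0x8c
body[0] mov  r5, r3 -> r5=0x21
body[1] mov  r1, r3 -> r1=0x21
body[2] sub  r5, r2, r1 -> r5=0x1b
body[3] mov  r3, #0x80 -> r3=0x80
body[4] sub  r4, r1, r5 -> r4=0x06
body[5] sub  r0, r0, #49 -> r0=0xd7
body[6] sub  r4, r5, r1 -> r4=0xfa
epilogue: pop r4=0x08, sp=0x8d
r4 is callee-saved -> restored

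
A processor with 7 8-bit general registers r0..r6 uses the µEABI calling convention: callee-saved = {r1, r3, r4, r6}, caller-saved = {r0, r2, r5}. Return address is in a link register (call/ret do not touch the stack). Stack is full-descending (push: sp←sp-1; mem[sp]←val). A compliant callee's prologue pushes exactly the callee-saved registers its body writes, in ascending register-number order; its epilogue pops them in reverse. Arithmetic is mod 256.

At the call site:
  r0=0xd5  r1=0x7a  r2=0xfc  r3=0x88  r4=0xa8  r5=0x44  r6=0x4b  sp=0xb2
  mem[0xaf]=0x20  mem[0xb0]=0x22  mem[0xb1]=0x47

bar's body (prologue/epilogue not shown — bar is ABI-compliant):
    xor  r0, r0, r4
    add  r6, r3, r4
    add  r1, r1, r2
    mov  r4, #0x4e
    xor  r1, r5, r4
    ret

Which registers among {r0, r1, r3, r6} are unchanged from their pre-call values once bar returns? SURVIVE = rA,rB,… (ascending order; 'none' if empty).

prologue: push r1 -> mem[0xb1]=0x7a, sp=0xb1
prologue: push r4 -> mem[0xb0]=0xa8, sp=0xb0
prologue: push r6 -> mem[0xaf]=0x4b, sp=0xaf
body[0] xor  r0, r0, r4 -> r0=0x7d
body[1] add  r6, r3, r4 -> r6=0x30
body[2] add  r1, r1, r2 -> r1=0x76
body[3] mov  r4, #0x4e -> r4=0x4e
body[4] xor  r1, r5, r4 -> r1=0x0a
epilogue: pop r6=0x4b, sp=0xb0
epilogue: pop r4=0xa8, sp=0xb1
epilogue: pop r1=0x7a, sp=0xb2
r0: caller-saved, written=True
r1: callee-saved, written=True
r3: callee-saved, written=False
r6: callee-saved, written=True

SURVIVE = r1,r3,r6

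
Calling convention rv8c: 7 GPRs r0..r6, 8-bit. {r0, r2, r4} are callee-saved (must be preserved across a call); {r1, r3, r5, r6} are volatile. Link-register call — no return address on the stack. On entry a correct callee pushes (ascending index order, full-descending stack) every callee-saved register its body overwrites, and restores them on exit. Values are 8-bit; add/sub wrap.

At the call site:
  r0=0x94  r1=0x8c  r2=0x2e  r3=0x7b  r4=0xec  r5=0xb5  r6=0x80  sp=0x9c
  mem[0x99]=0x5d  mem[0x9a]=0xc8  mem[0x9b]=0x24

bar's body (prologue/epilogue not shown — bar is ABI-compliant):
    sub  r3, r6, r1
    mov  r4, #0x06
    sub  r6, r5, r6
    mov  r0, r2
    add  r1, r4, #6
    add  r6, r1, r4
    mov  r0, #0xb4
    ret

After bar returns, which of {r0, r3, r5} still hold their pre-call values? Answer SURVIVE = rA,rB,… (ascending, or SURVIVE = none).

prologue: push r0 -> mem[0x9b]=0x94, sp=0x9b
prologue: push r4 -> mem[0x9a]=0xec, sp=0x9a
body[0] sub  r3, r6, r1 -> r3=0xf4
body[1] mov  r4, #0x06 -> r4=0x06
body[2] sub  r6, r5, r6 -> r6=0x35
body[3] mov  r0, r2 -> r0=0x2e
body[4] add  r1, r4, #6 -> r1=0x0c
body[5] add  r6, r1, r4 -> r6=0x12
body[6] mov  r0, #0xb4 -> r0=0xb4
epilogue: pop r4=0xec, sp=0x9b
epilogue: pop r0=0x94, sp=0x9c
r0: callee-saved, written=True
r3: caller-saved, written=True
r5: caller-saved, written=False

SURVIVE = r0,r5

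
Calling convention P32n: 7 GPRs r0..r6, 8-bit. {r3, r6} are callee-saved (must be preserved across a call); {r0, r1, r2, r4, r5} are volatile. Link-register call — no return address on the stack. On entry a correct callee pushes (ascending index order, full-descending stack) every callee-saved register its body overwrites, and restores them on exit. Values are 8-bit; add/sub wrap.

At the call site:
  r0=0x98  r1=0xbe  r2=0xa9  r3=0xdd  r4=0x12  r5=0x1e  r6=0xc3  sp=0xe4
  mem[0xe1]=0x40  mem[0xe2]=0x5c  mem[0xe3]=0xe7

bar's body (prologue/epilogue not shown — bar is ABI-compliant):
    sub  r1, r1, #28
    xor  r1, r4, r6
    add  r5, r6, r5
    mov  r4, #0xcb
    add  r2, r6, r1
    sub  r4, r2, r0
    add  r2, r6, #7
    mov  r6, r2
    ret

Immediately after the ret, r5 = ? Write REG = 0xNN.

REG = 0xe1

prologue: push r6 → mem[0xe3]=0xc3, sp=0xe3
body[0] sub  r1, r1, #28 → r1=0xa2
body[1] xor  r1, r4, r6 → r1=0xd1
body[2] add  r5, r6, r5 → r5=0xe1
body[3] mov  r4, #0xcb → r4=0xcb
body[4] add  r2, r6, r1 → r2=0x94
body[5] sub  r4, r2, r0 → r4=0xfc
body[6] add  r2, r6, #7 → r2=0xca
body[7] mov  r6, r2 → r6=0xca
epilogue: pop r6=0xc3, sp=0xe4
r5 is caller-saved → body value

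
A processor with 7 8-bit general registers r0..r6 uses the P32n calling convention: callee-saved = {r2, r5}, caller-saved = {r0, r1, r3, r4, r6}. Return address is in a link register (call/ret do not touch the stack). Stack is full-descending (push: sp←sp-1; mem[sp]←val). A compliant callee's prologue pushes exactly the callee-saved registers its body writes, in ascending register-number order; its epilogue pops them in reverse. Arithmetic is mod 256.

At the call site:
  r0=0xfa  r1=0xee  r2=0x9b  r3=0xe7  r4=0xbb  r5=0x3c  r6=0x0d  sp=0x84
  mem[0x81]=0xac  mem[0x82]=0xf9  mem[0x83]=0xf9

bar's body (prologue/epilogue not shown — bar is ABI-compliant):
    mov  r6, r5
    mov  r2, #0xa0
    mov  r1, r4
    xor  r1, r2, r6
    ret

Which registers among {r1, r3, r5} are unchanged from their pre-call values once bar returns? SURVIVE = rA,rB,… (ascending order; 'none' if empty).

SURVIVE = r3,r5

prologue: push r2 -> mem[0x83]=0x9b, sp=0x83
body[0] mov  r6, r5 -> r6=0x3c
body[1] mov  r2, #0xa0 -> r2=0xa0
body[2] mov  r1, r4 -> r1=0xbb
body[3] xor  r1, r2, r6 -> r1=0x9c
epilogue: pop r2=0x9b, sp=0x84
r1: caller-saved, written=True
r3: caller-saved, written=False
r5: callee-saved, written=False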